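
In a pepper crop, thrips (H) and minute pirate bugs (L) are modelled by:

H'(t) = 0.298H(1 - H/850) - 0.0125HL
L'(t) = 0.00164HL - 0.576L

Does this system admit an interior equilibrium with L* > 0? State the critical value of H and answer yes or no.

The predator equation gives dL/dt > 0 only when H > 0.576/0.00164 = 351.
Without the predator, H → K = 850. Since 850 > 351, the predator can invade and persist.

Threshold H = 351; K > 351, so yes, the predator persists.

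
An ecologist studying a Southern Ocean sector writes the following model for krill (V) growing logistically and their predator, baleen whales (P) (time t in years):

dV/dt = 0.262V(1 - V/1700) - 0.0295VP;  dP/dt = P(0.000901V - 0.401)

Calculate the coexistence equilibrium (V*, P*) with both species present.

V* ≈ 445, P* ≈ 6.56

From dP/dt = 0 with P > 0: 0.000901V* = 0.401, so V* = 445.
Substitute into dV/dt = 0: 0.262(1 - 445/1700) = 0.0295P*.
The bracket is 0.738, giving P* = 0.193/0.0295 = 6.56.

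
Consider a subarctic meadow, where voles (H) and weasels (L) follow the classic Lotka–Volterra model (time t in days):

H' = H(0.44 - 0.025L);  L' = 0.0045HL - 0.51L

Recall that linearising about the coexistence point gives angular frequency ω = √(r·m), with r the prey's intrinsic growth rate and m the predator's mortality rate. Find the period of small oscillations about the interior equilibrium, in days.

T ≈ 13.3 days

Here r = 0.44 and m = 0.51, so r·m = 0.224.
ω = √0.224 = 0.474 per day, hence T = 2π/ω ≈ 13.3 days.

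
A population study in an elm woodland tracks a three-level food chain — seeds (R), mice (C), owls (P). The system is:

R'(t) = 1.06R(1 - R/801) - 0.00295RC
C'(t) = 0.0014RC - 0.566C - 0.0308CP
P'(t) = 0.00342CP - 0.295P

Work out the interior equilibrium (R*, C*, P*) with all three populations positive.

From dP/dt = 0: 0.00342C* = 0.295, so C* = 86.3.
From dR/dt = 0: 1.06(1 - R*/801) = 0.00295·86.3, giving R* = 801·(1 - 0.24) = 609.
From dC/dt = 0: 0.0014·609 - 0.566 = 0.0308P*, so P* = 0.286/0.0308 = 9.29.

R* ≈ 609, C* ≈ 86.3, P* ≈ 9.29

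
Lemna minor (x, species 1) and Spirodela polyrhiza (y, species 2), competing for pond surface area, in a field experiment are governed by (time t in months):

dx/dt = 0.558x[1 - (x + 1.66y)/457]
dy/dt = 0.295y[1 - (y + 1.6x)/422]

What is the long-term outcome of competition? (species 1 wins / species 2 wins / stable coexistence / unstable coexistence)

Compare the nullcline intercepts: K1/α12 = 457/1.66 = 275 < K2 = 422; K2/α21 = 422/1.6 = 264 < K1 = 457.
Since both are reversed, neither can invade when rare; the interior point is a saddle.

unstable coexistence (outcome depends on initial conditions)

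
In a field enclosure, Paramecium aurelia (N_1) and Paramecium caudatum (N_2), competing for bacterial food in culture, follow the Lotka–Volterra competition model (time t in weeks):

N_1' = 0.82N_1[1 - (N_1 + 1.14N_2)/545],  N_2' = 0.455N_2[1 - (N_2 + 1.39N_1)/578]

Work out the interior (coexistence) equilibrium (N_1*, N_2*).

Setting both brackets to zero gives the nullclines N_1 + 1.14N_2 = 545 and 1.39N_1 + N_2 = 578.
Substituting N_2 = 578 - 1.39N_1 into the first: N_1(1 - 1.14·1.39) = 545 - 1.14·578.
So N_1* = -114/-0.585 = 195, and then N_2* = 578 - 1.39·195 = 307.

N_1* ≈ 195, N_2* ≈ 307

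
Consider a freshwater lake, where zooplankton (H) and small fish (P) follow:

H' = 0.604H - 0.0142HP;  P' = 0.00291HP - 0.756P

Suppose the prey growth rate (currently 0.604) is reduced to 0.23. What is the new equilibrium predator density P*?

P* ≈ 16.2

At the interior fixed point, setting dH/dt = 0 with H > 0 fixes P* = (prey growth rate)/(HP coefficient) — independent of the other coefficients.
With the change, P* = 0.23/0.0142 = 16.2; it falls from 42.5.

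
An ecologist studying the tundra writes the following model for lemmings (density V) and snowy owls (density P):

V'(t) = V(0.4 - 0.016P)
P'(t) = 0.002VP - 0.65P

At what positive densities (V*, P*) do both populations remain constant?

V* ≈ 325, P* ≈ 25

Set dP/dt = 0 with P > 0: 0.002V - 0.65 = 0, so V* = 0.65/0.002 = 325.
Set dV/dt = 0 with V > 0: 0.4 - 0.016P = 0, so P* = 0.4/0.016 = 25.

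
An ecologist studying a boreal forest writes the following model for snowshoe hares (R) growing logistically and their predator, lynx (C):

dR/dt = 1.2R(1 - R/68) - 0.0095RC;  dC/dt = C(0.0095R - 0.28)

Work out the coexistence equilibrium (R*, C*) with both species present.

R* ≈ 29.5, C* ≈ 71.6

From dC/dt = 0 with C > 0: 0.0095R* = 0.28, so R* = 29.5.
Substitute into dR/dt = 0: 1.2(1 - 29.5/68) = 0.0095C*.
The bracket is 0.567, giving C* = 0.68/0.0095 = 71.6.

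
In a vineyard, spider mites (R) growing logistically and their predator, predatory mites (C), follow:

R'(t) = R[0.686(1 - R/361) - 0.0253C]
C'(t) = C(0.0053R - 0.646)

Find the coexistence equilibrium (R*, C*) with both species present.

From dC/dt = 0 with C > 0: 0.0053R* = 0.646, so R* = 122.
Substitute into dR/dt = 0: 0.686(1 - 122/361) = 0.0253C*.
The bracket is 0.662, giving C* = 0.454/0.0253 = 18.

R* ≈ 122, C* ≈ 18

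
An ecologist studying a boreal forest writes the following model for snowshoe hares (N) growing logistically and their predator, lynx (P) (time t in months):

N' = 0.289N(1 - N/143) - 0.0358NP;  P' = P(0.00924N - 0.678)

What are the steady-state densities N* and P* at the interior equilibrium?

N* ≈ 73.4, P* ≈ 3.93

From dP/dt = 0 with P > 0: 0.00924N* = 0.678, so N* = 73.4.
Substitute into dN/dt = 0: 0.289(1 - 73.4/143) = 0.0358P*.
The bracket is 0.487, giving P* = 0.141/0.0358 = 3.93.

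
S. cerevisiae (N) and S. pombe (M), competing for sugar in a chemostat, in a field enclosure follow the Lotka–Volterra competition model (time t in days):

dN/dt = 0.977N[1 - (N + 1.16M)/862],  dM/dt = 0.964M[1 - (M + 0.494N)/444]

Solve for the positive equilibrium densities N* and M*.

Setting both brackets to zero gives the nullclines N + 1.16M = 862 and 0.494N + M = 444.
Substituting M = 444 - 0.494N into the first: N(1 - 1.16·0.494) = 862 - 1.16·444.
So N* = 347/0.427 = 813, and then M* = 444 - 0.494·813 = 42.6.

N* ≈ 813, M* ≈ 42.6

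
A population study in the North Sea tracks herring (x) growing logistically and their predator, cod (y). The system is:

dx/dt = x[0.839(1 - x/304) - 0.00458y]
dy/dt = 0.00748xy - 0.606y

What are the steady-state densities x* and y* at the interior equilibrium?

x* ≈ 81, y* ≈ 134

From dy/dt = 0 with y > 0: 0.00748x* = 0.606, so x* = 81.
Substitute into dx/dt = 0: 0.839(1 - 81/304) = 0.00458y*.
The bracket is 0.733, giving y* = 0.615/0.00458 = 134.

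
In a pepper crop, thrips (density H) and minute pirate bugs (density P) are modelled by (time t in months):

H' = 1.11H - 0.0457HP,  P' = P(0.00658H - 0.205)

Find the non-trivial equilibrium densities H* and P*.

H* ≈ 31.2, P* ≈ 24.3

Set dP/dt = 0 with P > 0: 0.00658H - 0.205 = 0, so H* = 0.205/0.00658 = 31.2.
Set dH/dt = 0 with H > 0: 1.11 - 0.0457P = 0, so P* = 1.11/0.0457 = 24.3.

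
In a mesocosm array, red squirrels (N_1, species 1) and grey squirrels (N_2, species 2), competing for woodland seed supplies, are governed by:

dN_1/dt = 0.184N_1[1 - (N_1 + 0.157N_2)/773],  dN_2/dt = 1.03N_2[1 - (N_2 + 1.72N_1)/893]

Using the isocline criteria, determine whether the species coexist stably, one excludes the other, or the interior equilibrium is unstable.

species 1 excludes species 2

Compare the nullcline intercepts: K1/α12 = 773/0.157 = 4920 > K2 = 893; K2/α21 = 893/1.72 = 519 < K1 = 773.
Since the inequalities point opposite ways, species 1 can invade but species 2 cannot.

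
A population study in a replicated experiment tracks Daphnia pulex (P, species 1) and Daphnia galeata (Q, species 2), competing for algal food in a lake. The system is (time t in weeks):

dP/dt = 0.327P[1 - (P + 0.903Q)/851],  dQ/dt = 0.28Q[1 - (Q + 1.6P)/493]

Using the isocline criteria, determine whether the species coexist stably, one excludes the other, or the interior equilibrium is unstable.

Compare the nullcline intercepts: K1/α12 = 851/0.903 = 942 > K2 = 493; K2/α21 = 493/1.6 = 308 < K1 = 851.
Since the inequalities point opposite ways, species 1 can invade but species 2 cannot.

species 1 excludes species 2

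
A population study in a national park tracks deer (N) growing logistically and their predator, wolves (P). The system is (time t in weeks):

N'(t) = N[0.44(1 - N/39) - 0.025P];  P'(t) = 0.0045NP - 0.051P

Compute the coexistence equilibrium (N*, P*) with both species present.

N* ≈ 11.3, P* ≈ 12.5

From dP/dt = 0 with P > 0: 0.0045N* = 0.051, so N* = 11.3.
Substitute into dN/dt = 0: 0.44(1 - 11.3/39) = 0.025P*.
The bracket is 0.709, giving P* = 0.312/0.025 = 12.5.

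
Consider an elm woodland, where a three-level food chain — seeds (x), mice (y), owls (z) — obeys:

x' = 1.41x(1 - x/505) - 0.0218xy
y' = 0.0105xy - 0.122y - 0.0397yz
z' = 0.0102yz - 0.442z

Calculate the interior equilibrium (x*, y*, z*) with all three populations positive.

From dz/dt = 0: 0.0102y* = 0.442, so y* = 43.3.
From dx/dt = 0: 1.41(1 - x*/505) = 0.0218·43.3, giving x* = 505·(1 - 0.67) = 167.
From dy/dt = 0: 0.0105·167 - 0.122 = 0.0397z*, so z* = 1.63/0.0397 = 41.

x* ≈ 167, y* ≈ 43.3, z* ≈ 41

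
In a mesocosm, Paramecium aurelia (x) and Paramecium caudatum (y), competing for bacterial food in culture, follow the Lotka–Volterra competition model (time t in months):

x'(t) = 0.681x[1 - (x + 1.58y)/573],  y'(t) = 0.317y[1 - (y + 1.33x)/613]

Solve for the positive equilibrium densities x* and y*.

x* ≈ 359, y* ≈ 135

Setting both brackets to zero gives the nullclines x + 1.58y = 573 and 1.33x + y = 613.
Substituting y = 613 - 1.33x into the first: x(1 - 1.58·1.33) = 573 - 1.58·613.
So x* = -396/-1.1 = 359, and then y* = 613 - 1.33·359 = 135.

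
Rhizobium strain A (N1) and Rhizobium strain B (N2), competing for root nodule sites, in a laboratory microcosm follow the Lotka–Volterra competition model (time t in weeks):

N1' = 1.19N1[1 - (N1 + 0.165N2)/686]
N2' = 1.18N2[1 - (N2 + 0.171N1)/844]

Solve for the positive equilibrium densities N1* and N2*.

Setting both brackets to zero gives the nullclines N1 + 0.165N2 = 686 and 0.171N1 + N2 = 844.
Substituting N2 = 844 - 0.171N1 into the first: N1(1 - 0.165·0.171) = 686 - 0.165·844.
So N1* = 547/0.972 = 563, and then N2* = 844 - 0.171·563 = 748.

N1* ≈ 563, N2* ≈ 748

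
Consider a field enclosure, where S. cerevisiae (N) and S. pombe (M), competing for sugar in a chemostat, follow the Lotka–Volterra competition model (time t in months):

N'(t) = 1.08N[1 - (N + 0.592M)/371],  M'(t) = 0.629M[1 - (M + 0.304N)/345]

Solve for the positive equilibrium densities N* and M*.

Setting both brackets to zero gives the nullclines N + 0.592M = 371 and 0.304N + M = 345.
Substituting M = 345 - 0.304N into the first: N(1 - 0.592·0.304) = 371 - 0.592·345.
So N* = 167/0.82 = 203, and then M* = 345 - 0.304·203 = 283.

N* ≈ 203, M* ≈ 283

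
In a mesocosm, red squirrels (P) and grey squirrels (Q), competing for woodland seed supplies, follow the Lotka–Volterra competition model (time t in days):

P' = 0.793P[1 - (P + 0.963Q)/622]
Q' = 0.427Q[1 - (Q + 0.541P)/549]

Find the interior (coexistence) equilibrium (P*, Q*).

Setting both brackets to zero gives the nullclines P + 0.963Q = 622 and 0.541P + Q = 549.
Substituting Q = 549 - 0.541P into the first: P(1 - 0.963·0.541) = 622 - 0.963·549.
So P* = 93.3/0.479 = 195, and then Q* = 549 - 0.541·195 = 444.

P* ≈ 195, Q* ≈ 444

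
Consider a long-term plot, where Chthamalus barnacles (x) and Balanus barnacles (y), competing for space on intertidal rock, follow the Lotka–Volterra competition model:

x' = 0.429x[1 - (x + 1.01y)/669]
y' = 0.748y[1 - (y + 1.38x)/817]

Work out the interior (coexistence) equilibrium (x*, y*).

x* ≈ 397, y* ≈ 270

Setting both brackets to zero gives the nullclines x + 1.01y = 669 and 1.38x + y = 817.
Substituting y = 817 - 1.38x into the first: x(1 - 1.01·1.38) = 669 - 1.01·817.
So x* = -156/-0.394 = 397, and then y* = 817 - 1.38·397 = 270.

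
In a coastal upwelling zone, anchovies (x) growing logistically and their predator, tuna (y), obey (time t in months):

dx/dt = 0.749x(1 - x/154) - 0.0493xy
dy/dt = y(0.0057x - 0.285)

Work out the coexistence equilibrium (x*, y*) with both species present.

From dy/dt = 0 with y > 0: 0.0057x* = 0.285, so x* = 50.
Substitute into dx/dt = 0: 0.749(1 - 50/154) = 0.0493y*.
The bracket is 0.675, giving y* = 0.506/0.0493 = 10.3.

x* ≈ 50, y* ≈ 10.3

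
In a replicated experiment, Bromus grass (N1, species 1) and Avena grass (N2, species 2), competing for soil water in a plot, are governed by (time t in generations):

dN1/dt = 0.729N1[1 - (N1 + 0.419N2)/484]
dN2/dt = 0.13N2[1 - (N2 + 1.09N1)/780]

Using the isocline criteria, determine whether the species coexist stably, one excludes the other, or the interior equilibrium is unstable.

Compare the nullcline intercepts: K1/α12 = 484/0.419 = 1160 > K2 = 780; K2/α21 = 780/1.09 = 716 > K1 = 484.
Since both inequalities hold, each species can invade when rare, so the interior equilibrium is stable.

stable coexistence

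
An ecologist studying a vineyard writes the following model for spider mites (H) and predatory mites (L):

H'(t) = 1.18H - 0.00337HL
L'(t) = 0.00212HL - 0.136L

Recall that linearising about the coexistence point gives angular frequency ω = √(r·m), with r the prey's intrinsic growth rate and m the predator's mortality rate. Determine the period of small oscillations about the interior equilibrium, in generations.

Here r = 1.18 and m = 0.136, so r·m = 0.16.
ω = √0.16 = 0.401 per generation, hence T = 2π/ω ≈ 15.7 generations.

T ≈ 15.7 generations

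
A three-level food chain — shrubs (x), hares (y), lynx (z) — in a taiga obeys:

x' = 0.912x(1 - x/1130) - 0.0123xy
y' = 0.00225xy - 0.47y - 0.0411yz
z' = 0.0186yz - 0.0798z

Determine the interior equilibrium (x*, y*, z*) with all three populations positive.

From dz/dt = 0: 0.0186y* = 0.0798, so y* = 4.29.
From dx/dt = 0: 0.912(1 - x*/1130) = 0.0123·4.29, giving x* = 1130·(1 - 0.0579) = 1060.
From dy/dt = 0: 0.00225·1060 - 0.47 = 0.0411z*, so z* = 1.93/0.0411 = 46.8.

x* ≈ 1060, y* ≈ 4.29, z* ≈ 46.8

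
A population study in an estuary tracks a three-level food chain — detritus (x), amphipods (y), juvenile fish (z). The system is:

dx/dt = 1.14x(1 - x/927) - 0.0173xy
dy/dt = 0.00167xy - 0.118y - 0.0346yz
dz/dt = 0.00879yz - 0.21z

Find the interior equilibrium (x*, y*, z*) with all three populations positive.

From dz/dt = 0: 0.00879y* = 0.21, so y* = 23.9.
From dx/dt = 0: 1.14(1 - x*/927) = 0.0173·23.9, giving x* = 927·(1 - 0.363) = 591.
From dy/dt = 0: 0.00167·591 - 0.118 = 0.0346z*, so z* = 0.869/0.0346 = 25.1.

x* ≈ 591, y* ≈ 23.9, z* ≈ 25.1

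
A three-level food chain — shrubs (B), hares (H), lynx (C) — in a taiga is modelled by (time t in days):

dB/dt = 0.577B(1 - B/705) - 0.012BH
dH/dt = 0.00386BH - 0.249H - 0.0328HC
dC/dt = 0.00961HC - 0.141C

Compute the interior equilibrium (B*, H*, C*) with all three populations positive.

From dC/dt = 0: 0.00961H* = 0.141, so H* = 14.7.
From dB/dt = 0: 0.577(1 - B*/705) = 0.012·14.7, giving B* = 705·(1 - 0.305) = 490.
From dH/dt = 0: 0.00386·490 - 0.249 = 0.0328C*, so C* = 1.64/0.0328 = 50.1.

B* ≈ 490, H* ≈ 14.7, C* ≈ 50.1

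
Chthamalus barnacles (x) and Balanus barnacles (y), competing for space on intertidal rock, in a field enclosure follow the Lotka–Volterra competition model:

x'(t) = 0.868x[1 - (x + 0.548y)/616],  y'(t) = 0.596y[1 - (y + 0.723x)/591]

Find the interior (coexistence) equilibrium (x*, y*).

x* ≈ 484, y* ≈ 241

Setting both brackets to zero gives the nullclines x + 0.548y = 616 and 0.723x + y = 591.
Substituting y = 591 - 0.723x into the first: x(1 - 0.548·0.723) = 616 - 0.548·591.
So x* = 292/0.604 = 484, and then y* = 591 - 0.723·484 = 241.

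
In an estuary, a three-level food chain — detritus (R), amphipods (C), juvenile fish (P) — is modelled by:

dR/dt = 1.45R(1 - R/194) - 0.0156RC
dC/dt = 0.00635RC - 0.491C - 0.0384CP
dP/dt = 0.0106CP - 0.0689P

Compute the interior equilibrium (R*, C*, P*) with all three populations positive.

R* ≈ 180, C* ≈ 6.5, P* ≈ 17.1

From dP/dt = 0: 0.0106C* = 0.0689, so C* = 6.5.
From dR/dt = 0: 1.45(1 - R*/194) = 0.0156·6.5, giving R* = 194·(1 - 0.0699) = 180.
From dC/dt = 0: 0.00635·180 - 0.491 = 0.0384P*, so P* = 0.655/0.0384 = 17.1.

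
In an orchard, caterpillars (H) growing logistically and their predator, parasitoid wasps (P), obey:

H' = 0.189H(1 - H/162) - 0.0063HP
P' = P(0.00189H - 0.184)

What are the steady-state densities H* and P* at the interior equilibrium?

From dP/dt = 0 with P > 0: 0.00189H* = 0.184, so H* = 97.4.
Substitute into dH/dt = 0: 0.189(1 - 97.4/162) = 0.0063P*.
The bracket is 0.399, giving P* = 0.0754/0.0063 = 12.

H* ≈ 97.4, P* ≈ 12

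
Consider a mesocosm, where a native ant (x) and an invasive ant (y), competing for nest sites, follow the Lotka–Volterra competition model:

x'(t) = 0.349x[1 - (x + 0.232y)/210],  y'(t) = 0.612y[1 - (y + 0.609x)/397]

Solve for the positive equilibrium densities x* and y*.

Setting both brackets to zero gives the nullclines x + 0.232y = 210 and 0.609x + y = 397.
Substituting y = 397 - 0.609x into the first: x(1 - 0.232·0.609) = 210 - 0.232·397.
So x* = 118/0.859 = 137, and then y* = 397 - 0.609·137 = 313.

x* ≈ 137, y* ≈ 313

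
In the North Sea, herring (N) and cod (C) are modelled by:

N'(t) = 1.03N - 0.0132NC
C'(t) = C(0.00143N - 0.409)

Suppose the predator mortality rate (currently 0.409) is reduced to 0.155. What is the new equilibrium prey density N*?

N* ≈ 108

At the interior fixed point, setting dC/dt = 0 with C > 0 fixes N* = (predator death rate)/(NC coefficient) — independent of the other coefficients.
With the change, N* = 0.155/0.00143 = 108; it falls from 286.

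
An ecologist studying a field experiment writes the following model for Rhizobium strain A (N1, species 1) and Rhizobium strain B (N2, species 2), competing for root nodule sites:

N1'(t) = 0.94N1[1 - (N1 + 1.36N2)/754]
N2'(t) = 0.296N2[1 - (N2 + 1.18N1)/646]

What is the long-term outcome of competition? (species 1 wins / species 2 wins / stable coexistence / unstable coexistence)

Compare the nullcline intercepts: K1/α12 = 754/1.36 = 554 < K2 = 646; K2/α21 = 646/1.18 = 547 < K1 = 754.
Since both are reversed, neither can invade when rare; the interior point is a saddle.

unstable coexistence (outcome depends on initial conditions)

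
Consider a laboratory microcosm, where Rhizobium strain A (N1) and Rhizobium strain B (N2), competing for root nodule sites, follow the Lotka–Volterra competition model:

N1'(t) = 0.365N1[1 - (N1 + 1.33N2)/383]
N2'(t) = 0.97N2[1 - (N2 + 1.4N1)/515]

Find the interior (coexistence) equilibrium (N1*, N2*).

Setting both brackets to zero gives the nullclines N1 + 1.33N2 = 383 and 1.4N1 + N2 = 515.
Substituting N2 = 515 - 1.4N1 into the first: N1(1 - 1.33·1.4) = 383 - 1.33·515.
So N1* = -302/-0.862 = 350, and then N2* = 515 - 1.4·350 = 24.6.

N1* ≈ 350, N2* ≈ 24.6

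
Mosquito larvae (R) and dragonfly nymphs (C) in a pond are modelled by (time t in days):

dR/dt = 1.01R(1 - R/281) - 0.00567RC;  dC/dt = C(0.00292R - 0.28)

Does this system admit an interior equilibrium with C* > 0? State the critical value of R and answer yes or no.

The predator equation gives dC/dt > 0 only when R > 0.28/0.00292 = 95.9.
Without the predator, R → K = 281. Since 281 > 95.9, the predator can invade and persist.

Threshold R = 95.9; K > 95.9, so yes, the predator persists.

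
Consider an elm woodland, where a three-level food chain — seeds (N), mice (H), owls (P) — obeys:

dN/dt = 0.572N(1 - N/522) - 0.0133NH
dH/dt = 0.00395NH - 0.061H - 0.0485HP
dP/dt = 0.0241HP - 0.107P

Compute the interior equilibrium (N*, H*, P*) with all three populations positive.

N* ≈ 468, H* ≈ 4.44, P* ≈ 36.9

From dP/dt = 0: 0.0241H* = 0.107, so H* = 4.44.
From dN/dt = 0: 0.572(1 - N*/522) = 0.0133·4.44, giving N* = 522·(1 - 0.103) = 468.
From dH/dt = 0: 0.00395·468 - 0.061 = 0.0485P*, so P* = 1.79/0.0485 = 36.9.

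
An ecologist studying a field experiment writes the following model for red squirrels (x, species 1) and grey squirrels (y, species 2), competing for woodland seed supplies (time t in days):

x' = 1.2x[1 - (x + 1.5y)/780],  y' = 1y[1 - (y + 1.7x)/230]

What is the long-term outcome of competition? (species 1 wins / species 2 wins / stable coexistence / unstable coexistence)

Compare the nullcline intercepts: K1/α12 = 780/1.5 = 520 > K2 = 230; K2/α21 = 230/1.7 = 135 < K1 = 780.
Since the inequalities point opposite ways, species 1 can invade but species 2 cannot.

species 1 excludes species 2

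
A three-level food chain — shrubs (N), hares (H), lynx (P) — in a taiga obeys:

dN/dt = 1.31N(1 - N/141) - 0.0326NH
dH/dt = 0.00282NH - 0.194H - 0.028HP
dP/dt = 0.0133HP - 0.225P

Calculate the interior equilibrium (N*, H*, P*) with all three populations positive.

N* ≈ 81.6, H* ≈ 16.9, P* ≈ 1.29

From dP/dt = 0: 0.0133H* = 0.225, so H* = 16.9.
From dN/dt = 0: 1.31(1 - N*/141) = 0.0326·16.9, giving N* = 141·(1 - 0.421) = 81.6.
From dH/dt = 0: 0.00282·81.6 - 0.194 = 0.028P*, so P* = 0.0362/0.028 = 1.29.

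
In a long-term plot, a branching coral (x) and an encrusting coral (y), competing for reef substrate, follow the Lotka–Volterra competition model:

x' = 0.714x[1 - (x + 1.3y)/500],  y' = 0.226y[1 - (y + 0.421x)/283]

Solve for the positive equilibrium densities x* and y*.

Setting both brackets to zero gives the nullclines x + 1.3y = 500 and 0.421x + y = 283.
Substituting y = 283 - 0.421x into the first: x(1 - 1.3·0.421) = 500 - 1.3·283.
So x* = 132/0.453 = 292, and then y* = 283 - 0.421·292 = 160.

x* ≈ 292, y* ≈ 160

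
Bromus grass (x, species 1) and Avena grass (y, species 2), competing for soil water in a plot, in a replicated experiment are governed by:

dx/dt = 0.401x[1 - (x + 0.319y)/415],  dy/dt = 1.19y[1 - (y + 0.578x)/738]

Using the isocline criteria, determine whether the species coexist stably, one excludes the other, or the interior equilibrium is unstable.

stable coexistence

Compare the nullcline intercepts: K1/α12 = 415/0.319 = 1300 > K2 = 738; K2/α21 = 738/0.578 = 1280 > K1 = 415.
Since both inequalities hold, each species can invade when rare, so the interior equilibrium is stable.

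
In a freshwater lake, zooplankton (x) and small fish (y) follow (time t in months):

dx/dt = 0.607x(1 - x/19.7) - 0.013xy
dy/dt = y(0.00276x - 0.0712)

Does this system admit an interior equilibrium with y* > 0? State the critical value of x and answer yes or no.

Threshold x = 25.8; K < 25.8, so no, the predator goes extinct.

The predator equation gives dy/dt > 0 only when x > 0.0712/0.00276 = 25.8.
Without the predator, x → K = 19.7. Since 19.7 < 25.8, the predator cannot invade.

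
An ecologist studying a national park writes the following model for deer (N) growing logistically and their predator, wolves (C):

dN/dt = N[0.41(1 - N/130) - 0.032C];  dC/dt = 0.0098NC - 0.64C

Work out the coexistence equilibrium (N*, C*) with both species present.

N* ≈ 65.3, C* ≈ 6.38

From dC/dt = 0 with C > 0: 0.0098N* = 0.64, so N* = 65.3.
Substitute into dN/dt = 0: 0.41(1 - 65.3/130) = 0.032C*.
The bracket is 0.498, giving C* = 0.204/0.032 = 6.38.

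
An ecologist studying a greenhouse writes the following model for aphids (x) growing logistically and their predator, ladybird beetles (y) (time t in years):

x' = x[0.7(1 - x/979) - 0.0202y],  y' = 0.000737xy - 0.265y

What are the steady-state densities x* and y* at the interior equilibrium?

From dy/dt = 0 with y > 0: 0.000737x* = 0.265, so x* = 360.
Substitute into dx/dt = 0: 0.7(1 - 360/979) = 0.0202y*.
The bracket is 0.633, giving y* = 0.443/0.0202 = 21.9.

x* ≈ 360, y* ≈ 21.9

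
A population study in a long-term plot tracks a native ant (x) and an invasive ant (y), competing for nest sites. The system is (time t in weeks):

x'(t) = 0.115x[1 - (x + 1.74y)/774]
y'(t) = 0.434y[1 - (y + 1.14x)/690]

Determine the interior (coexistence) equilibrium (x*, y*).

Setting both brackets to zero gives the nullclines x + 1.74y = 774 and 1.14x + y = 690.
Substituting y = 690 - 1.14x into the first: x(1 - 1.74·1.14) = 774 - 1.74·690.
So x* = -427/-0.984 = 434, and then y* = 690 - 1.14·434 = 196.

x* ≈ 434, y* ≈ 196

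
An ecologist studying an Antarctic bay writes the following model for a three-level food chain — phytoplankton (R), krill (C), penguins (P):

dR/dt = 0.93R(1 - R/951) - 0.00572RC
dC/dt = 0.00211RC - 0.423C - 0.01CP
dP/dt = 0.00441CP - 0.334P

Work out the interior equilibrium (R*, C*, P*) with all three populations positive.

R* ≈ 508, C* ≈ 75.7, P* ≈ 64.9

From dP/dt = 0: 0.00441C* = 0.334, so C* = 75.7.
From dR/dt = 0: 0.93(1 - R*/951) = 0.00572·75.7, giving R* = 951·(1 - 0.466) = 508.
From dC/dt = 0: 0.00211·508 - 0.423 = 0.01P*, so P* = 0.649/0.01 = 64.9.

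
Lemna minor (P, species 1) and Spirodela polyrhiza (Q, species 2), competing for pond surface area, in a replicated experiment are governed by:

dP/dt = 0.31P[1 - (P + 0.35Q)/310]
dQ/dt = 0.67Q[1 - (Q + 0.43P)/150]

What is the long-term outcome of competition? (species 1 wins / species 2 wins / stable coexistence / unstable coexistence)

stable coexistence

Compare the nullcline intercepts: K1/α12 = 310/0.35 = 886 > K2 = 150; K2/α21 = 150/0.43 = 349 > K1 = 310.
Since both inequalities hold, each species can invade when rare, so the interior equilibrium is stable.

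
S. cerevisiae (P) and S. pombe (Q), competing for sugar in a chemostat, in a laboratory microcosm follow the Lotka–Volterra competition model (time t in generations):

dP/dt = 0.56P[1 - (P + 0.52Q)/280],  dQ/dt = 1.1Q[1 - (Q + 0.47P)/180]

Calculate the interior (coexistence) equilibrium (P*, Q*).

Setting both brackets to zero gives the nullclines P + 0.52Q = 280 and 0.47P + Q = 180.
Substituting Q = 180 - 0.47P into the first: P(1 - 0.52·0.47) = 280 - 0.52·180.
So P* = 186/0.756 = 247, and then Q* = 180 - 0.47·247 = 64.1.

P* ≈ 247, Q* ≈ 64.1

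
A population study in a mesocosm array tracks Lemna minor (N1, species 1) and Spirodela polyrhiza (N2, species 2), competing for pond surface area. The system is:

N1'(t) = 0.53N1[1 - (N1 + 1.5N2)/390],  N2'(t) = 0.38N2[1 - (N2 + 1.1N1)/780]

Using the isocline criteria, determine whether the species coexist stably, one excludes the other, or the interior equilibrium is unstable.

Compare the nullcline intercepts: K1/α12 = 390/1.5 = 260 < K2 = 780; K2/α21 = 780/1.1 = 709 > K1 = 390.
Since the inequalities point opposite ways, species 2 can invade but species 1 cannot.

species 2 excludes species 1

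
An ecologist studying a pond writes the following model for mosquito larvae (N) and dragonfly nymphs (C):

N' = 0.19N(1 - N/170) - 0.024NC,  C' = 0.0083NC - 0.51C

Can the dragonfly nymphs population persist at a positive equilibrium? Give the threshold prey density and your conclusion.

The predator equation gives dC/dt > 0 only when N > 0.51/0.0083 = 61.4.
Without the predator, N → K = 170. Since 170 > 61.4, the predator can invade and persist.

Threshold N = 61.4; K > 61.4, so yes, the predator persists.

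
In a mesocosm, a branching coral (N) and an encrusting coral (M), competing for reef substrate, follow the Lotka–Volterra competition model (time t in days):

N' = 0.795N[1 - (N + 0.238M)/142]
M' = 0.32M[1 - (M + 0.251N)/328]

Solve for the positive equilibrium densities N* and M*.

Setting both brackets to zero gives the nullclines N + 0.238M = 142 and 0.251N + M = 328.
Substituting M = 328 - 0.251N into the first: N(1 - 0.238·0.251) = 142 - 0.238·328.
So N* = 63.9/0.94 = 68, and then M* = 328 - 0.251·68 = 311.

N* ≈ 68, M* ≈ 311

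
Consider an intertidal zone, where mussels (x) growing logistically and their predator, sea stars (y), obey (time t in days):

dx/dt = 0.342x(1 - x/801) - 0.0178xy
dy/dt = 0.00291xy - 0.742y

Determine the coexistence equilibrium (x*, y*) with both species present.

From dy/dt = 0 with y > 0: 0.00291x* = 0.742, so x* = 255.
Substitute into dx/dt = 0: 0.342(1 - 255/801) = 0.0178y*.
The bracket is 0.682, giving y* = 0.233/0.0178 = 13.1.

x* ≈ 255, y* ≈ 13.1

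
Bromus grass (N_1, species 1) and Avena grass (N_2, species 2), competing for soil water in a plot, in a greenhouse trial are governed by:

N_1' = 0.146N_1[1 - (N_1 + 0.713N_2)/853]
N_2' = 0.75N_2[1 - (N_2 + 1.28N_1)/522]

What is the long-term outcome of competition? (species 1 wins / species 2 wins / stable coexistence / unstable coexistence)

species 1 excludes species 2

Compare the nullcline intercepts: K1/α12 = 853/0.713 = 1200 > K2 = 522; K2/α21 = 522/1.28 = 408 < K1 = 853.
Since the inequalities point opposite ways, species 1 can invade but species 2 cannot.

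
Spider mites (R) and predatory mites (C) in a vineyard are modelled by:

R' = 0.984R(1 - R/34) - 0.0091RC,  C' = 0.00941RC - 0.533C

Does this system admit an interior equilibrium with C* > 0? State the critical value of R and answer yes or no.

Threshold R = 56.6; K < 56.6, so no, the predator goes extinct.

The predator equation gives dC/dt > 0 only when R > 0.533/0.00941 = 56.6.
Without the predator, R → K = 34. Since 34 < 56.6, the predator cannot invade.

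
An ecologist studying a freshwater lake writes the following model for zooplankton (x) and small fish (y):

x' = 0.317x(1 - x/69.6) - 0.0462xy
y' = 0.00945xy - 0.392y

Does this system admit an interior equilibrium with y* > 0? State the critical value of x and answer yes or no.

Threshold x = 41.5; K > 41.5, so yes, the predator persists.

The predator equation gives dy/dt > 0 only when x > 0.392/0.00945 = 41.5.
Without the predator, x → K = 69.6. Since 69.6 > 41.5, the predator can invade and persist.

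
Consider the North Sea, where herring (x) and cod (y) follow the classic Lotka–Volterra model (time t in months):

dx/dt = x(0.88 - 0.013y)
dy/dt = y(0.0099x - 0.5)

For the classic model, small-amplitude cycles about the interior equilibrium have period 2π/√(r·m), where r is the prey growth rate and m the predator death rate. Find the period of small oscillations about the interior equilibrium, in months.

Here r = 0.88 and m = 0.5, so r·m = 0.44.
ω = √0.44 = 0.663 per month, hence T = 2π/ω ≈ 9.47 months.

T ≈ 9.47 months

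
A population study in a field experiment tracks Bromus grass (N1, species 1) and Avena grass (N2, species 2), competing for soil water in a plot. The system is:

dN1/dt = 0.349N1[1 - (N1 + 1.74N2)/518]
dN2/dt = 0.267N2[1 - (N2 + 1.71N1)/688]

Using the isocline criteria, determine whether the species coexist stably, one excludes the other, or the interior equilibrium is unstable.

Compare the nullcline intercepts: K1/α12 = 518/1.74 = 298 < K2 = 688; K2/α21 = 688/1.71 = 402 < K1 = 518.
Since both are reversed, neither can invade when rare; the interior point is a saddle.

unstable coexistence (outcome depends on initial conditions)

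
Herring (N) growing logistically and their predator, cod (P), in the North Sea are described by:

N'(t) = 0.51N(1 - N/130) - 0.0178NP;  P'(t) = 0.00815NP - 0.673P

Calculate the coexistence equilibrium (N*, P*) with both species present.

From dP/dt = 0 with P > 0: 0.00815N* = 0.673, so N* = 82.6.
Substitute into dN/dt = 0: 0.51(1 - 82.6/130) = 0.0178P*.
The bracket is 0.365, giving P* = 0.186/0.0178 = 10.5.

N* ≈ 82.6, P* ≈ 10.5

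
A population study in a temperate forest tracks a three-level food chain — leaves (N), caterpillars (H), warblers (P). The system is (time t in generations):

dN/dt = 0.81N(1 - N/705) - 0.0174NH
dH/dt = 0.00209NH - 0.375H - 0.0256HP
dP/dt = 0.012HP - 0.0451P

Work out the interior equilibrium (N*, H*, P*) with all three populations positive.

From dP/dt = 0: 0.012H* = 0.0451, so H* = 3.76.
From dN/dt = 0: 0.81(1 - N*/705) = 0.0174·3.76, giving N* = 705·(1 - 0.0807) = 648.
From dH/dt = 0: 0.00209·648 - 0.375 = 0.0256P*, so P* = 0.979/0.0256 = 38.3.

N* ≈ 648, H* ≈ 3.76, P* ≈ 38.3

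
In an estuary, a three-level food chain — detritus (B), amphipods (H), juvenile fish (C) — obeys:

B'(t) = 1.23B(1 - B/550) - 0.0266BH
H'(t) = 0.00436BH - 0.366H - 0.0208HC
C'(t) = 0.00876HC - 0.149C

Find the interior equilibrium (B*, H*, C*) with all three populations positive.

B* ≈ 348, H* ≈ 17, C* ≈ 55.3

From dC/dt = 0: 0.00876H* = 0.149, so H* = 17.
From dB/dt = 0: 1.23(1 - B*/550) = 0.0266·17, giving B* = 550·(1 - 0.368) = 348.
From dH/dt = 0: 0.00436·348 - 0.366 = 0.0208C*, so C* = 1.15/0.0208 = 55.3.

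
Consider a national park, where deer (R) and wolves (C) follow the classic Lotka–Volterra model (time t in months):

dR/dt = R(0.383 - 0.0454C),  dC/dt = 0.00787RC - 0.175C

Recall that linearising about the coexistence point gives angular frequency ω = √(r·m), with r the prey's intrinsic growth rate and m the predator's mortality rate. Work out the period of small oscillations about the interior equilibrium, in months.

Here r = 0.383 and m = 0.175, so r·m = 0.067.
ω = √0.067 = 0.259 per month, hence T = 2π/ω ≈ 24.3 months.

T ≈ 24.3 months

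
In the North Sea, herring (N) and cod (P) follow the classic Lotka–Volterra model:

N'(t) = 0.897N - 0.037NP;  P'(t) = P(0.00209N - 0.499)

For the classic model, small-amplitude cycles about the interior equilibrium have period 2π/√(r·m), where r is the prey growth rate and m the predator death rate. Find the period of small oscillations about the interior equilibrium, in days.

Here r = 0.897 and m = 0.499, so r·m = 0.448.
ω = √0.448 = 0.669 per day, hence T = 2π/ω ≈ 9.39 days.

T ≈ 9.39 days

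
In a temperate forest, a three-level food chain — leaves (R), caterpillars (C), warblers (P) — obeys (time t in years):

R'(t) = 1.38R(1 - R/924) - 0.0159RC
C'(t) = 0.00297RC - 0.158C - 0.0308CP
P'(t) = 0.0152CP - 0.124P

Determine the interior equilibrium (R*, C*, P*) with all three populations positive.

R* ≈ 837, C* ≈ 8.16, P* ≈ 75.6

From dP/dt = 0: 0.0152C* = 0.124, so C* = 8.16.
From dR/dt = 0: 1.38(1 - R*/924) = 0.0159·8.16, giving R* = 924·(1 - 0.094) = 837.
From dC/dt = 0: 0.00297·837 - 0.158 = 0.0308P*, so P* = 2.33/0.0308 = 75.6.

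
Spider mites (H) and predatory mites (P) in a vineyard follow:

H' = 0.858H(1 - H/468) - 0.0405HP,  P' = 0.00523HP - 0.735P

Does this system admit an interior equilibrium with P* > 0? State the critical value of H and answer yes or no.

Threshold H = 141; K > 141, so yes, the predator persists.

The predator equation gives dP/dt > 0 only when H > 0.735/0.00523 = 141.
Without the predator, H → K = 468. Since 468 > 141, the predator can invade and persist.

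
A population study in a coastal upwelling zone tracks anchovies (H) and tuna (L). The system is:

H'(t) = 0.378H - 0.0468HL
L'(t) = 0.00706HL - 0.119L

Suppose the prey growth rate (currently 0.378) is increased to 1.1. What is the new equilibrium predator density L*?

L* ≈ 23.5

At the interior fixed point, setting dH/dt = 0 with H > 0 fixes L* = (prey growth rate)/(HL coefficient) — independent of the other coefficients.
With the change, L* = 1.1/0.0468 = 23.5; it rises from 8.08.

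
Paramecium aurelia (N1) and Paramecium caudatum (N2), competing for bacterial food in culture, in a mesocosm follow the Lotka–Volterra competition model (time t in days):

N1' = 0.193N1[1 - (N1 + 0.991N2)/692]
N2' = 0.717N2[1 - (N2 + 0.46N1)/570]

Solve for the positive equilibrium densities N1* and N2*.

Setting both brackets to zero gives the nullclines N1 + 0.991N2 = 692 and 0.46N1 + N2 = 570.
Substituting N2 = 570 - 0.46N1 into the first: N1(1 - 0.991·0.46) = 692 - 0.991·570.
So N1* = 127/0.544 = 234, and then N2* = 570 - 0.46·234 = 463.

N1* ≈ 234, N2* ≈ 463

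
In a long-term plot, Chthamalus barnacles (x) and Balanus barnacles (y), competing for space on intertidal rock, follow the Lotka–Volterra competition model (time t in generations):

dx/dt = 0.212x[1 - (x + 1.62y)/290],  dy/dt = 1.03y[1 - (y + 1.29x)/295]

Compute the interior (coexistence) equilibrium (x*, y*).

Setting both brackets to zero gives the nullclines x + 1.62y = 290 and 1.29x + y = 295.
Substituting y = 295 - 1.29x into the first: x(1 - 1.62·1.29) = 290 - 1.62·295.
So x* = -188/-1.09 = 172, and then y* = 295 - 1.29·172 = 72.6.

x* ≈ 172, y* ≈ 72.6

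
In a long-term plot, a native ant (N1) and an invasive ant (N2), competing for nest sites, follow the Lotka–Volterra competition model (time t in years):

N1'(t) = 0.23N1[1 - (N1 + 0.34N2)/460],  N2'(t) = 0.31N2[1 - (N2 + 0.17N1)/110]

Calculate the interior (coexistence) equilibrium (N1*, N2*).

Setting both brackets to zero gives the nullclines N1 + 0.34N2 = 460 and 0.17N1 + N2 = 110.
Substituting N2 = 110 - 0.17N1 into the first: N1(1 - 0.34·0.17) = 460 - 0.34·110.
So N1* = 423/0.942 = 449, and then N2* = 110 - 0.17·449 = 33.8.

N1* ≈ 449, N2* ≈ 33.8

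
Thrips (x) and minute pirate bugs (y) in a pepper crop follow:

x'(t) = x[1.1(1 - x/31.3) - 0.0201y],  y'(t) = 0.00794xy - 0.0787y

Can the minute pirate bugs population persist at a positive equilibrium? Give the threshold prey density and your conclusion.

The predator equation gives dy/dt > 0 only when x > 0.0787/0.00794 = 9.91.
Without the predator, x → K = 31.3. Since 31.3 > 9.91, the predator can invade and persist.

Threshold x = 9.91; K > 9.91, so yes, the predator persists.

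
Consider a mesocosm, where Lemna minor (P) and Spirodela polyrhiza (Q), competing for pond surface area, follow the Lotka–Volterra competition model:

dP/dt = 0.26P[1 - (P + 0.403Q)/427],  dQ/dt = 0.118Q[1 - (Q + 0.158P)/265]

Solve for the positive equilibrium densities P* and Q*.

Setting both brackets to zero gives the nullclines P + 0.403Q = 427 and 0.158P + Q = 265.
Substituting Q = 265 - 0.158P into the first: P(1 - 0.403·0.158) = 427 - 0.403·265.
So P* = 320/0.936 = 342, and then Q* = 265 - 0.158·342 = 211.

P* ≈ 342, Q* ≈ 211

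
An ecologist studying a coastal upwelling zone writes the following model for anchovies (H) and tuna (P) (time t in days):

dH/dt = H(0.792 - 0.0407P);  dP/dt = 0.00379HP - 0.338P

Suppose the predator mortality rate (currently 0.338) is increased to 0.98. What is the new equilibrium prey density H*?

H* ≈ 259

At the interior fixed point, setting dP/dt = 0 with P > 0 fixes H* = (predator death rate)/(HP coefficient) — independent of the other coefficients.
With the change, H* = 0.98/0.00379 = 259; it rises from 89.2.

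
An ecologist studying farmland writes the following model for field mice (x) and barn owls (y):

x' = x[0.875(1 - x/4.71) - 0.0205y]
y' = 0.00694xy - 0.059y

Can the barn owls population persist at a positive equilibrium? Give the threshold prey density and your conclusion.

The predator equation gives dy/dt > 0 only when x > 0.059/0.00694 = 8.5.
Without the predator, x → K = 4.71. Since 4.71 < 8.5, the predator cannot invade.

Threshold x = 8.5; K < 8.5, so no, the predator goes extinct.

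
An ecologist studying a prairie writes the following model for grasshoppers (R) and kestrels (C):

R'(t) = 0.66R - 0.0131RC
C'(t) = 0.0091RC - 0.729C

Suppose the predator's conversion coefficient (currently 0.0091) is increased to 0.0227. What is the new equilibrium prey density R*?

R* ≈ 32.1

At the interior fixed point, setting dC/dt = 0 with C > 0 fixes R* = (predator death rate)/(RC coefficient) — independent of the other coefficients.
With the change, R* = 0.729/0.0227 = 32.1; it falls from 80.1.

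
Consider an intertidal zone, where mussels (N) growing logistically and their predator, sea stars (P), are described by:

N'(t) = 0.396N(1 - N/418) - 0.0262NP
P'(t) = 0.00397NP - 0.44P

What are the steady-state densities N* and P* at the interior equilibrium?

From dP/dt = 0 with P > 0: 0.00397N* = 0.44, so N* = 111.
Substitute into dN/dt = 0: 0.396(1 - 111/418) = 0.0262P*.
The bracket is 0.735, giving P* = 0.291/0.0262 = 11.1.

N* ≈ 111, P* ≈ 11.1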